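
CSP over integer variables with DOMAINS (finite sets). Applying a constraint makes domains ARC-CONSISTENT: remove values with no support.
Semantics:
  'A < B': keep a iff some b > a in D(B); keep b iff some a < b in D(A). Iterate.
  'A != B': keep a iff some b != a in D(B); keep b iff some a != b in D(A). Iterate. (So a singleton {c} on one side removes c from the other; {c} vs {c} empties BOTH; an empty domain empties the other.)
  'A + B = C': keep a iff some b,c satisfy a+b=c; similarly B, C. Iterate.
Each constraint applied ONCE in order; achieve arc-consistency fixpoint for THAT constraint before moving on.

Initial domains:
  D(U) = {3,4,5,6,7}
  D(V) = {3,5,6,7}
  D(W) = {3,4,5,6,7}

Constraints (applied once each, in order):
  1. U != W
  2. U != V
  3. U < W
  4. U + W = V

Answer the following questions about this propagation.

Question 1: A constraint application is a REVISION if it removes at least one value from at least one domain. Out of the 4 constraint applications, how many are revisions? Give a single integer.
Constraint 1 (U != W) on D(U)={3,4,5,6,7} D(W)={3,4,5,6,7}: no change => not a revision
Constraint 2 (U != V) on D(U)={3,4,5,6,7} D(V)={3,5,6,7}: no change => not a revision
Constraint 3 (U < W) on D(U)={3,4,5,6,7} D(W)={3,4,5,6,7}: U {3,4,5,6,7}->{3,4,5,6}; W {3,4,5,6,7}->{4,5,6,7} => REVISION
Constraint 4 (U + W = V) on D(U)={3,4,5,6} D(W)={4,5,6,7} D(V)={3,5,6,7}: U {3,4,5,6}->{3}; W {4,5,6,7}->{4}; V {3,5,6,7}->{7} => REVISION
Total revisions = 2

Answer: 2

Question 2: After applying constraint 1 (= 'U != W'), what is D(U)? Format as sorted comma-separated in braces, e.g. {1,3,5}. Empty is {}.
Answer: {3,4,5,6,7}

Derivation:
Constraint 1 (U != W) on D(U)={3,4,5,6,7} D(W)={3,4,5,6,7}: no change
So after constraint 1: D(U) = {3,4,5,6,7}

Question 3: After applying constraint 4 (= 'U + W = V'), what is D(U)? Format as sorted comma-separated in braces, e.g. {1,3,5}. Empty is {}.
Answer: {3}

Derivation:
Constraint 1 (U != W) on D(U)={3,4,5,6,7} D(W)={3,4,5,6,7}: no change
Constraint 2 (U != V) on D(U)={3,4,5,6,7} D(V)={3,5,6,7}: no change
Constraint 3 (U < W) on D(U)={3,4,5,6,7} D(W)={3,4,5,6,7}: U {3,4,5,6,7}->{3,4,5,6}; W {3,4,5,6,7}->{4,5,6,7}
Constraint 4 (U + W = V) on D(U)={3,4,5,6} D(W)={4,5,6,7} D(V)={3,5,6,7}: U {3,4,5,6}->{3}; W {4,5,6,7}->{4}; V {3,5,6,7}->{7}
So after constraint 4: D(U) = {3}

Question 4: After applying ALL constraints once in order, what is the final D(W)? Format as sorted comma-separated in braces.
Answer: {4}

Derivation:
Constraint 1 (U != W) on D(U)={3,4,5,6,7} D(W)={3,4,5,6,7}: no change
Constraint 2 (U != V) on D(U)={3,4,5,6,7} D(V)={3,5,6,7}: no change
Constraint 3 (U < W) on D(U)={3,4,5,6,7} D(W)={3,4,5,6,7}: U {3,4,5,6,7}->{3,4,5,6}; W {3,4,5,6,7}->{4,5,6,7}
Constraint 4 (U + W = V) on D(U)={3,4,5,6} D(W)={4,5,6,7} D(V)={3,5,6,7}: U {3,4,5,6}->{3}; W {4,5,6,7}->{4}; V {3,5,6,7}->{7}
So after all 4 constraints: D(W) = {4}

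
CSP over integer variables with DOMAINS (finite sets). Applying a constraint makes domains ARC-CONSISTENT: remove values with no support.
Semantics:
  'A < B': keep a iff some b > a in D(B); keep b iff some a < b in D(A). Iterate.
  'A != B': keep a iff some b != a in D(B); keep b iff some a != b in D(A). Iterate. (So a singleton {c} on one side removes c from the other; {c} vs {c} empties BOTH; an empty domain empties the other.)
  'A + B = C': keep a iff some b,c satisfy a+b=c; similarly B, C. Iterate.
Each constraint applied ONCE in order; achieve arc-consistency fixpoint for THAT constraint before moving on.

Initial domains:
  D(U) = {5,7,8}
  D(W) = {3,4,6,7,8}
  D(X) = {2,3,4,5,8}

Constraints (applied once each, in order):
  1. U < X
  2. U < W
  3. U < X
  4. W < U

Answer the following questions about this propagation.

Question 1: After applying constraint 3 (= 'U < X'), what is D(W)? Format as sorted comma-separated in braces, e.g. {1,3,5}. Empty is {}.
Answer: {6,7,8}

Derivation:
Constraint 1 (U < X) on D(U)={5,7,8} D(X)={2,3,4,5,8}: U {5,7,8}->{5,7}; X {2,3,4,5,8}->{8}
Constraint 2 (U < W) on D(U)={5,7} D(W)={3,4,6,7,8}: W {3,4,6,7,8}->{6,7,8}
Constraint 3 (U < X) on D(U)={5,7} D(X)={8}: no change
So after constraint 3: D(W) = {6,7,8}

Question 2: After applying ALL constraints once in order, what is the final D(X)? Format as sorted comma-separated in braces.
Answer: {8}

Derivation:
Constraint 1 (U < X) on D(U)={5,7,8} D(X)={2,3,4,5,8}: U {5,7,8}->{5,7}; X {2,3,4,5,8}->{8}
Constraint 2 (U < W) on D(U)={5,7} D(W)={3,4,6,7,8}: W {3,4,6,7,8}->{6,7,8}
Constraint 3 (U < X) on D(U)={5,7} D(X)={8}: no change
Constraint 4 (W < U) on D(W)={6,7,8} D(U)={5,7}: W {6,7,8}->{6}; U {5,7}->{7}
So after all 4 constraints: D(X) = {8}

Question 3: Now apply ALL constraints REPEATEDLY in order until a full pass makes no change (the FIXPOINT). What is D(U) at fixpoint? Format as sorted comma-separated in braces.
pass 0 (initial): D(U)={5,7,8}
pass 1: U {5,7,8}->{7}; W {3,4,6,7,8}->{6}; X {2,3,4,5,8}->{8}
pass 2: U {7}->{}; W {6}->{}; X {8}->{}
pass 3: no change
Fixpoint after 3 passes: D(U) = {}

Answer: {}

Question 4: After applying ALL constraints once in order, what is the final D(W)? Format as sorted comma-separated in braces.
Constraint 1 (U < X) on D(U)={5,7,8} D(X)={2,3,4,5,8}: U {5,7,8}->{5,7}; X {2,3,4,5,8}->{8}
Constraint 2 (U < W) on D(U)={5,7} D(W)={3,4,6,7,8}: W {3,4,6,7,8}->{6,7,8}
Constraint 3 (U < X) on D(U)={5,7} D(X)={8}: no change
Constraint 4 (W < U) on D(W)={6,7,8} D(U)={5,7}: W {6,7,8}->{6}; U {5,7}->{7}
So after all 4 constraints: D(W) = {6}

Answer: {6}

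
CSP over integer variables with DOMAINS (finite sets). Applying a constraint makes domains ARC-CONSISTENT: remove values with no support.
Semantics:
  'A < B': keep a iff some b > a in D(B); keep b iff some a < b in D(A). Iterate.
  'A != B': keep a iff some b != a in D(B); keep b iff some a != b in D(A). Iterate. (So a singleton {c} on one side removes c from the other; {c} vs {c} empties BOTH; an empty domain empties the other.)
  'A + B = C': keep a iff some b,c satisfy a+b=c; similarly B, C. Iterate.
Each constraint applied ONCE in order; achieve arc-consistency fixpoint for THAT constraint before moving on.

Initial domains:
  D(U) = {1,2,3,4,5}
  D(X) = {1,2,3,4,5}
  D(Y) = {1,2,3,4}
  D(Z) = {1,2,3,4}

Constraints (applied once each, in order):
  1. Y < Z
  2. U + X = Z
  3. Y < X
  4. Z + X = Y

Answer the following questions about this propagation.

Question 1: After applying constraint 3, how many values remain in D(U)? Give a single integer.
Constraint 1 (Y < Z) on D(Y)={1,2,3,4} D(Z)={1,2,3,4}: Y {1,2,3,4}->{1,2,3}; Z {1,2,3,4}->{2,3,4}
Constraint 2 (U + X = Z) on D(U)={1,2,3,4,5} D(X)={1,2,3,4,5} D(Z)={2,3,4}: U {1,2,3,4,5}->{1,2,3}; X {1,2,3,4,5}->{1,2,3}
Constraint 3 (Y < X) on D(Y)={1,2,3} D(X)={1,2,3}: Y {1,2,3}->{1,2}; X {1,2,3}->{2,3}
So after constraint 3: D(U)={1,2,3}, size = 3

Answer: 3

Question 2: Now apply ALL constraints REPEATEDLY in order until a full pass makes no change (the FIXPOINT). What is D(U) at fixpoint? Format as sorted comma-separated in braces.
pass 0 (initial): D(U)={1,2,3,4,5}
pass 1: U {1,2,3,4,5}->{1,2,3}; X {1,2,3,4,5}->{}; Y {1,2,3,4}->{}; Z {1,2,3,4}->{}
pass 2: U {1,2,3}->{}
pass 3: no change
Fixpoint after 3 passes: D(U) = {}

Answer: {}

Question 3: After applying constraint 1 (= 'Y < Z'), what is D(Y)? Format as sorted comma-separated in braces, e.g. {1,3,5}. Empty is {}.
Answer: {1,2,3}

Derivation:
Constraint 1 (Y < Z) on D(Y)={1,2,3,4} D(Z)={1,2,3,4}: Y {1,2,3,4}->{1,2,3}; Z {1,2,3,4}->{2,3,4}
So after constraint 1: D(Y) = {1,2,3}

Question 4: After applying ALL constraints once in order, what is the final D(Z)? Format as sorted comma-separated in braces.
Constraint 1 (Y < Z) on D(Y)={1,2,3,4} D(Z)={1,2,3,4}: Y {1,2,3,4}->{1,2,3}; Z {1,2,3,4}->{2,3,4}
Constraint 2 (U + X = Z) on D(U)={1,2,3,4,5} D(X)={1,2,3,4,5} D(Z)={2,3,4}: U {1,2,3,4,5}->{1,2,3}; X {1,2,3,4,5}->{1,2,3}
Constraint 3 (Y < X) on D(Y)={1,2,3} D(X)={1,2,3}: Y {1,2,3}->{1,2}; X {1,2,3}->{2,3}
Constraint 4 (Z + X = Y) on D(Z)={2,3,4} D(X)={2,3} D(Y)={1,2}: Z {2,3,4}->{}; X {2,3}->{}; Y {1,2}->{}
So after all 4 constraints: D(Z) = {}

Answer: {}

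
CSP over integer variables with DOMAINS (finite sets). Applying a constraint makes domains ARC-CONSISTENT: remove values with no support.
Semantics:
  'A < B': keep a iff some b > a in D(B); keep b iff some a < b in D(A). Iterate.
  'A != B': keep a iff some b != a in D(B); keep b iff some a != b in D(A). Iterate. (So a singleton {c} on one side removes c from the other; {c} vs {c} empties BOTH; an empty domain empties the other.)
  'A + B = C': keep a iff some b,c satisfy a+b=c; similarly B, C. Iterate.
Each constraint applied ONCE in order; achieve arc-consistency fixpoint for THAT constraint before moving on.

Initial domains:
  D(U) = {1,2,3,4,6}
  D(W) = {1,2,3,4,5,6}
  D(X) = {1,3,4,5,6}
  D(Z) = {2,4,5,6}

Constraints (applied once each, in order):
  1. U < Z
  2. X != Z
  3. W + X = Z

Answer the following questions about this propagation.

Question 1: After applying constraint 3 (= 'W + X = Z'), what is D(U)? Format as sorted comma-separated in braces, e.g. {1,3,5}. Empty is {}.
Answer: {1,2,3,4}

Derivation:
Constraint 1 (U < Z) on D(U)={1,2,3,4,6} D(Z)={2,4,5,6}: U {1,2,3,4,6}->{1,2,3,4}
Constraint 2 (X != Z) on D(X)={1,3,4,5,6} D(Z)={2,4,5,6}: no change
Constraint 3 (W + X = Z) on D(W)={1,2,3,4,5,6} D(X)={1,3,4,5,6} D(Z)={2,4,5,6}: W {1,2,3,4,5,6}->{1,2,3,4,5}; X {1,3,4,5,6}->{1,3,4,5}
So after constraint 3: D(U) = {1,2,3,4}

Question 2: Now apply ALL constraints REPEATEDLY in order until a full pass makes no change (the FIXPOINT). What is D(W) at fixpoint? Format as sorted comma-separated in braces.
pass 0 (initial): D(W)={1,2,3,4,5,6}
pass 1: U {1,2,3,4,6}->{1,2,3,4}; W {1,2,3,4,5,6}->{1,2,3,4,5}; X {1,3,4,5,6}->{1,3,4,5}
pass 2: no change
Fixpoint after 2 passes: D(W) = {1,2,3,4,5}

Answer: {1,2,3,4,5}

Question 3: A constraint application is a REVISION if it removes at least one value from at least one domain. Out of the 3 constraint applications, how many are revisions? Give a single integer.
Constraint 1 (U < Z) on D(U)={1,2,3,4,6} D(Z)={2,4,5,6}: U {1,2,3,4,6}->{1,2,3,4} => REVISION
Constraint 2 (X != Z) on D(X)={1,3,4,5,6} D(Z)={2,4,5,6}: no change => not a revision
Constraint 3 (W + X = Z) on D(W)={1,2,3,4,5,6} D(X)={1,3,4,5,6} D(Z)={2,4,5,6}: W {1,2,3,4,5,6}->{1,2,3,4,5}; X {1,3,4,5,6}->{1,3,4,5} => REVISION
Total revisions = 2

Answer: 2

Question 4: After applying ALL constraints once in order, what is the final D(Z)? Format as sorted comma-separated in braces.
Constraint 1 (U < Z) on D(U)={1,2,3,4,6} D(Z)={2,4,5,6}: U {1,2,3,4,6}->{1,2,3,4}
Constraint 2 (X != Z) on D(X)={1,3,4,5,6} D(Z)={2,4,5,6}: no change
Constraint 3 (W + X = Z) on D(W)={1,2,3,4,5,6} D(X)={1,3,4,5,6} D(Z)={2,4,5,6}: W {1,2,3,4,5,6}->{1,2,3,4,5}; X {1,3,4,5,6}->{1,3,4,5}
So after all 3 constraints: D(Z) = {2,4,5,6}

Answer: {2,4,5,6}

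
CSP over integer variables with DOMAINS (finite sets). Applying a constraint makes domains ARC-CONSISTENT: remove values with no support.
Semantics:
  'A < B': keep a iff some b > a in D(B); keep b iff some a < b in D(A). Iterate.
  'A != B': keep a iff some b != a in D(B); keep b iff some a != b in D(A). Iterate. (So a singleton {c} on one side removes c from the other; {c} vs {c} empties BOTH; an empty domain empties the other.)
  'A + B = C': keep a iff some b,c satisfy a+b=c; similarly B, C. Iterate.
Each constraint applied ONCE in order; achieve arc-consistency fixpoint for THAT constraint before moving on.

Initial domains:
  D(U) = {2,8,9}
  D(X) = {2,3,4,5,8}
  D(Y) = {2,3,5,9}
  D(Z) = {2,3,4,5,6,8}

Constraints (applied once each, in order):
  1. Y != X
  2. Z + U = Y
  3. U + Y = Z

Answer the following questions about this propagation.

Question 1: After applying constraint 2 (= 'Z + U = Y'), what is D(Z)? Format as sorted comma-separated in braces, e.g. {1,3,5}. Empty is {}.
Constraint 1 (Y != X) on D(Y)={2,3,5,9} D(X)={2,3,4,5,8}: no change
Constraint 2 (Z + U = Y) on D(Z)={2,3,4,5,6,8} D(U)={2,8,9} D(Y)={2,3,5,9}: Z {2,3,4,5,6,8}->{3}; U {2,8,9}->{2}; Y {2,3,5,9}->{5}
So after constraint 2: D(Z) = {3}

Answer: {3}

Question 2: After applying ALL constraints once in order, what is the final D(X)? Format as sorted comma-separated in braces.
Constraint 1 (Y != X) on D(Y)={2,3,5,9} D(X)={2,3,4,5,8}: no change
Constraint 2 (Z + U = Y) on D(Z)={2,3,4,5,6,8} D(U)={2,8,9} D(Y)={2,3,5,9}: Z {2,3,4,5,6,8}->{3}; U {2,8,9}->{2}; Y {2,3,5,9}->{5}
Constraint 3 (U + Y = Z) on D(U)={2} D(Y)={5} D(Z)={3}: U {2}->{}; Y {5}->{}; Z {3}->{}
So after all 3 constraints: D(X) = {2,3,4,5,8}

Answer: {2,3,4,5,8}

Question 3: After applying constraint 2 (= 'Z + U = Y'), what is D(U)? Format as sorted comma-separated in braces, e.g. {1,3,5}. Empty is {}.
Answer: {2}

Derivation:
Constraint 1 (Y != X) on D(Y)={2,3,5,9} D(X)={2,3,4,5,8}: no change
Constraint 2 (Z + U = Y) on D(Z)={2,3,4,5,6,8} D(U)={2,8,9} D(Y)={2,3,5,9}: Z {2,3,4,5,6,8}->{3}; U {2,8,9}->{2}; Y {2,3,5,9}->{5}
So after constraint 2: D(U) = {2}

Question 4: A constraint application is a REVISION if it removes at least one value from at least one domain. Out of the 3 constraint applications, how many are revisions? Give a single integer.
Answer: 2

Derivation:
Constraint 1 (Y != X) on D(Y)={2,3,5,9} D(X)={2,3,4,5,8}: no change => not a revision
Constraint 2 (Z + U = Y) on D(Z)={2,3,4,5,6,8} D(U)={2,8,9} D(Y)={2,3,5,9}: Z {2,3,4,5,6,8}->{3}; U {2,8,9}->{2}; Y {2,3,5,9}->{5} => REVISION
Constraint 3 (U + Y = Z) on D(U)={2} D(Y)={5} D(Z)={3}: U {2}->{}; Y {5}->{}; Z {3}->{} => REVISION
Total revisions = 2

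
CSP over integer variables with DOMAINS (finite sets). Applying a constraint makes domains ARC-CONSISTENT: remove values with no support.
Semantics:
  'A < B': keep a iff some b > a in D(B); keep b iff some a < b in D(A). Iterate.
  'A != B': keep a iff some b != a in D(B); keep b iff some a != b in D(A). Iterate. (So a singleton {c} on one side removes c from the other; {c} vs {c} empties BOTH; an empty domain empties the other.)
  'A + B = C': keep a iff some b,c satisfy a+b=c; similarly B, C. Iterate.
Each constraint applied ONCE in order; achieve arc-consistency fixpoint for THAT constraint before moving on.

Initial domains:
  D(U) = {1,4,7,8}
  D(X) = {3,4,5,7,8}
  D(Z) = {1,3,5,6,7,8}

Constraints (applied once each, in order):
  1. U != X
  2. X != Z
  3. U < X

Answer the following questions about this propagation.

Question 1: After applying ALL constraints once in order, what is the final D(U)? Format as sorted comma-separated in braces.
Constraint 1 (U != X) on D(U)={1,4,7,8} D(X)={3,4,5,7,8}: no change
Constraint 2 (X != Z) on D(X)={3,4,5,7,8} D(Z)={1,3,5,6,7,8}: no change
Constraint 3 (U < X) on D(U)={1,4,7,8} D(X)={3,4,5,7,8}: U {1,4,7,8}->{1,4,7}
So after all 3 constraints: D(U) = {1,4,7}

Answer: {1,4,7}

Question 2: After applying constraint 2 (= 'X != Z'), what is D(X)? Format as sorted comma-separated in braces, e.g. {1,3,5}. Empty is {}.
Constraint 1 (U != X) on D(U)={1,4,7,8} D(X)={3,4,5,7,8}: no change
Constraint 2 (X != Z) on D(X)={3,4,5,7,8} D(Z)={1,3,5,6,7,8}: no change
So after constraint 2: D(X) = {3,4,5,7,8}

Answer: {3,4,5,7,8}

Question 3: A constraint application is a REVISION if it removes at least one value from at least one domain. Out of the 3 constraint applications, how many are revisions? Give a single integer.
Constraint 1 (U != X) on D(U)={1,4,7,8} D(X)={3,4,5,7,8}: no change => not a revision
Constraint 2 (X != Z) on D(X)={3,4,5,7,8} D(Z)={1,3,5,6,7,8}: no change => not a revision
Constraint 3 (U < X) on D(U)={1,4,7,8} D(X)={3,4,5,7,8}: U {1,4,7,8}->{1,4,7} => REVISION
Total revisions = 1

Answer: 1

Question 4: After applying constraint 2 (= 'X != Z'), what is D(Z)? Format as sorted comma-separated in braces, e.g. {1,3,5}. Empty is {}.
Constraint 1 (U != X) on D(U)={1,4,7,8} D(X)={3,4,5,7,8}: no change
Constraint 2 (X != Z) on D(X)={3,4,5,7,8} D(Z)={1,3,5,6,7,8}: no change
So after constraint 2: D(Z) = {1,3,5,6,7,8}

Answer: {1,3,5,6,7,8}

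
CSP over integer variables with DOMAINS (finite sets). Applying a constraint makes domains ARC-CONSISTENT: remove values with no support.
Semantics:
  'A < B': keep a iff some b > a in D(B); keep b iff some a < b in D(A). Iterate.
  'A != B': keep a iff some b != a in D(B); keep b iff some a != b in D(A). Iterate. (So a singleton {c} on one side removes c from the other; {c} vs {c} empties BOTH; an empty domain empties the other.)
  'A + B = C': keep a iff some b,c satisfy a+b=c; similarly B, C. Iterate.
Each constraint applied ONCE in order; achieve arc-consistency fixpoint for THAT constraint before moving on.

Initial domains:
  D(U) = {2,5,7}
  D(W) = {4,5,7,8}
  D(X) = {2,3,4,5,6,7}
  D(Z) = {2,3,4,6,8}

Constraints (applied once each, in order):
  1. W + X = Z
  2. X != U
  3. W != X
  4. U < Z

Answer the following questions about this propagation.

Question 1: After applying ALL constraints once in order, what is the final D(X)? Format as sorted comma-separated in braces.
Constraint 1 (W + X = Z) on D(W)={4,5,7,8} D(X)={2,3,4,5,6,7} D(Z)={2,3,4,6,8}: W {4,5,7,8}->{4,5}; X {2,3,4,5,6,7}->{2,3,4}; Z {2,3,4,6,8}->{6,8}
Constraint 2 (X != U) on D(X)={2,3,4} D(U)={2,5,7}: no change
Constraint 3 (W != X) on D(W)={4,5} D(X)={2,3,4}: no change
Constraint 4 (U < Z) on D(U)={2,5,7} D(Z)={6,8}: no change
So after all 4 constraints: D(X) = {2,3,4}

Answer: {2,3,4}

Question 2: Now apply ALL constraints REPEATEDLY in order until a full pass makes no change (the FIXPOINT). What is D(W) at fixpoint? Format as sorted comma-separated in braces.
pass 0 (initial): D(W)={4,5,7,8}
pass 1: W {4,5,7,8}->{4,5}; X {2,3,4,5,6,7}->{2,3,4}; Z {2,3,4,6,8}->{6,8}
pass 2: no change
Fixpoint after 2 passes: D(W) = {4,5}

Answer: {4,5}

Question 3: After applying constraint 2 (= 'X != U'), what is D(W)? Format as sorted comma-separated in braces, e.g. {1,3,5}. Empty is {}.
Answer: {4,5}

Derivation:
Constraint 1 (W + X = Z) on D(W)={4,5,7,8} D(X)={2,3,4,5,6,7} D(Z)={2,3,4,6,8}: W {4,5,7,8}->{4,5}; X {2,3,4,5,6,7}->{2,3,4}; Z {2,3,4,6,8}->{6,8}
Constraint 2 (X != U) on D(X)={2,3,4} D(U)={2,5,7}: no change
So after constraint 2: D(W) = {4,5}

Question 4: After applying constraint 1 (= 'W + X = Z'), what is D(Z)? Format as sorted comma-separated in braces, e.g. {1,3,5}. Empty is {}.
Constraint 1 (W + X = Z) on D(W)={4,5,7,8} D(X)={2,3,4,5,6,7} D(Z)={2,3,4,6,8}: W {4,5,7,8}->{4,5}; X {2,3,4,5,6,7}->{2,3,4}; Z {2,3,4,6,8}->{6,8}
So after constraint 1: D(Z) = {6,8}

Answer: {6,8}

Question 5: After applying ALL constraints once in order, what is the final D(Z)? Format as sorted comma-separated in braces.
Answer: {6,8}

Derivation:
Constraint 1 (W + X = Z) on D(W)={4,5,7,8} D(X)={2,3,4,5,6,7} D(Z)={2,3,4,6,8}: W {4,5,7,8}->{4,5}; X {2,3,4,5,6,7}->{2,3,4}; Z {2,3,4,6,8}->{6,8}
Constraint 2 (X != U) on D(X)={2,3,4} D(U)={2,5,7}: no change
Constraint 3 (W != X) on D(W)={4,5} D(X)={2,3,4}: no change
Constraint 4 (U < Z) on D(U)={2,5,7} D(Z)={6,8}: no change
So after all 4 constraints: D(Z) = {6,8}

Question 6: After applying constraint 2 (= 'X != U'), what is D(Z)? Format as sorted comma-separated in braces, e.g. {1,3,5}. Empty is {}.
Constraint 1 (W + X = Z) on D(W)={4,5,7,8} D(X)={2,3,4,5,6,7} D(Z)={2,3,4,6,8}: W {4,5,7,8}->{4,5}; X {2,3,4,5,6,7}->{2,3,4}; Z {2,3,4,6,8}->{6,8}
Constraint 2 (X != U) on D(X)={2,3,4} D(U)={2,5,7}: no change
So after constraint 2: D(Z) = {6,8}

Answer: {6,8}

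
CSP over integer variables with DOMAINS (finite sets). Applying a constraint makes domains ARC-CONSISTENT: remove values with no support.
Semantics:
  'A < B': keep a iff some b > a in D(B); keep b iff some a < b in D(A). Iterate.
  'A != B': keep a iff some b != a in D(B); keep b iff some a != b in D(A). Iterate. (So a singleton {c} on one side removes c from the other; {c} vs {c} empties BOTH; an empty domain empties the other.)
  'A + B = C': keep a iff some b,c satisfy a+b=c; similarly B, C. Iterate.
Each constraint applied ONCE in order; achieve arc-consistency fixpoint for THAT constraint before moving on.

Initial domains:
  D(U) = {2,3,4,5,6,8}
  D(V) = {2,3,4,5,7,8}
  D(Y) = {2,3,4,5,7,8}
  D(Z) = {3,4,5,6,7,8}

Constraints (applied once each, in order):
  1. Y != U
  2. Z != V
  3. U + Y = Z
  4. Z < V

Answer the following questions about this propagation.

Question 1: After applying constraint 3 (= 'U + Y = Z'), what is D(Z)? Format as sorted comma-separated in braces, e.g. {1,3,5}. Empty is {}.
Answer: {4,5,6,7,8}

Derivation:
Constraint 1 (Y != U) on D(Y)={2,3,4,5,7,8} D(U)={2,3,4,5,6,8}: no change
Constraint 2 (Z != V) on D(Z)={3,4,5,6,7,8} D(V)={2,3,4,5,7,8}: no change
Constraint 3 (U + Y = Z) on D(U)={2,3,4,5,6,8} D(Y)={2,3,4,5,7,8} D(Z)={3,4,5,6,7,8}: U {2,3,4,5,6,8}->{2,3,4,5,6}; Y {2,3,4,5,7,8}->{2,3,4,5}; Z {3,4,5,6,7,8}->{4,5,6,7,8}
So after constraint 3: D(Z) = {4,5,6,7,8}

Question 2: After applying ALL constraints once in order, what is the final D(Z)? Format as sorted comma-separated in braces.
Answer: {4,5,6,7}

Derivation:
Constraint 1 (Y != U) on D(Y)={2,3,4,5,7,8} D(U)={2,3,4,5,6,8}: no change
Constraint 2 (Z != V) on D(Z)={3,4,5,6,7,8} D(V)={2,3,4,5,7,8}: no change
Constraint 3 (U + Y = Z) on D(U)={2,3,4,5,6,8} D(Y)={2,3,4,5,7,8} D(Z)={3,4,5,6,7,8}: U {2,3,4,5,6,8}->{2,3,4,5,6}; Y {2,3,4,5,7,8}->{2,3,4,5}; Z {3,4,5,6,7,8}->{4,5,6,7,8}
Constraint 4 (Z < V) on D(Z)={4,5,6,7,8} D(V)={2,3,4,5,7,8}: Z {4,5,6,7,8}->{4,5,6,7}; V {2,3,4,5,7,8}->{5,7,8}
So after all 4 constraints: D(Z) = {4,5,6,7}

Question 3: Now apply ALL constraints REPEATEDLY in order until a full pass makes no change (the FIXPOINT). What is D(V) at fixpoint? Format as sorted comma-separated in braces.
pass 0 (initial): D(V)={2,3,4,5,7,8}
pass 1: U {2,3,4,5,6,8}->{2,3,4,5,6}; V {2,3,4,5,7,8}->{5,7,8}; Y {2,3,4,5,7,8}->{2,3,4,5}; Z {3,4,5,6,7,8}->{4,5,6,7}
pass 2: U {2,3,4,5,6}->{2,3,4,5}
pass 3: no change
Fixpoint after 3 passes: D(V) = {5,7,8}

Answer: {5,7,8}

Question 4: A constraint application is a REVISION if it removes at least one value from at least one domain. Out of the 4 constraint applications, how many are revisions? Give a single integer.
Answer: 2

Derivation:
Constraint 1 (Y != U) on D(Y)={2,3,4,5,7,8} D(U)={2,3,4,5,6,8}: no change => not a revision
Constraint 2 (Z != V) on D(Z)={3,4,5,6,7,8} D(V)={2,3,4,5,7,8}: no change => not a revision
Constraint 3 (U + Y = Z) on D(U)={2,3,4,5,6,8} D(Y)={2,3,4,5,7,8} D(Z)={3,4,5,6,7,8}: U {2,3,4,5,6,8}->{2,3,4,5,6}; Y {2,3,4,5,7,8}->{2,3,4,5}; Z {3,4,5,6,7,8}->{4,5,6,7,8} => REVISION
Constraint 4 (Z < V) on D(Z)={4,5,6,7,8} D(V)={2,3,4,5,7,8}: Z {4,5,6,7,8}->{4,5,6,7}; V {2,3,4,5,7,8}->{5,7,8} => REVISION
Total revisions = 2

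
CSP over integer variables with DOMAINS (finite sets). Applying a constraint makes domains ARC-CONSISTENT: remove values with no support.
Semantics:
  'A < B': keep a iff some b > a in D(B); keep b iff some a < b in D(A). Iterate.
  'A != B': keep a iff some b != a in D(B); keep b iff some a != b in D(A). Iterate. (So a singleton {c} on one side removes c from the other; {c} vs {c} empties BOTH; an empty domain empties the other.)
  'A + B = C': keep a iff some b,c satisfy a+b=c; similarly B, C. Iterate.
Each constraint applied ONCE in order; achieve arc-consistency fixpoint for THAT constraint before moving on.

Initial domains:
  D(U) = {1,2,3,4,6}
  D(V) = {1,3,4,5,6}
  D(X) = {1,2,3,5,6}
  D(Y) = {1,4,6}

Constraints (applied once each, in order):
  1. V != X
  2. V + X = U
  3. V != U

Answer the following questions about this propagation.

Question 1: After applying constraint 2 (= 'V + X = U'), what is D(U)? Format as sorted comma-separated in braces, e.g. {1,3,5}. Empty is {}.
Answer: {2,3,4,6}

Derivation:
Constraint 1 (V != X) on D(V)={1,3,4,5,6} D(X)={1,2,3,5,6}: no change
Constraint 2 (V + X = U) on D(V)={1,3,4,5,6} D(X)={1,2,3,5,6} D(U)={1,2,3,4,6}: V {1,3,4,5,6}->{1,3,4,5}; X {1,2,3,5,6}->{1,2,3,5}; U {1,2,3,4,6}->{2,3,4,6}
So after constraint 2: D(U) = {2,3,4,6}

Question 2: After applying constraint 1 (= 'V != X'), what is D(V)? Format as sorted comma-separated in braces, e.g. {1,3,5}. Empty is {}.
Constraint 1 (V != X) on D(V)={1,3,4,5,6} D(X)={1,2,3,5,6}: no change
So after constraint 1: D(V) = {1,3,4,5,6}

Answer: {1,3,4,5,6}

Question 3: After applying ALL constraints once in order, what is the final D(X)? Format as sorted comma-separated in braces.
Constraint 1 (V != X) on D(V)={1,3,4,5,6} D(X)={1,2,3,5,6}: no change
Constraint 2 (V + X = U) on D(V)={1,3,4,5,6} D(X)={1,2,3,5,6} D(U)={1,2,3,4,6}: V {1,3,4,5,6}->{1,3,4,5}; X {1,2,3,5,6}->{1,2,3,5}; U {1,2,3,4,6}->{2,3,4,6}
Constraint 3 (V != U) on D(V)={1,3,4,5} D(U)={2,3,4,6}: no change
So after all 3 constraints: D(X) = {1,2,3,5}

Answer: {1,2,3,5}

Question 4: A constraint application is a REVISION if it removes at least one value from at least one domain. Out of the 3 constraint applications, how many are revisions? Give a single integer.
Constraint 1 (V != X) on D(V)={1,3,4,5,6} D(X)={1,2,3,5,6}: no change => not a revision
Constraint 2 (V + X = U) on D(V)={1,3,4,5,6} D(X)={1,2,3,5,6} D(U)={1,2,3,4,6}: V {1,3,4,5,6}->{1,3,4,5}; X {1,2,3,5,6}->{1,2,3,5}; U {1,2,3,4,6}->{2,3,4,6} => REVISION
Constraint 3 (V != U) on D(V)={1,3,4,5} D(U)={2,3,4,6}: no change => not a revision
Total revisions = 1

Answer: 1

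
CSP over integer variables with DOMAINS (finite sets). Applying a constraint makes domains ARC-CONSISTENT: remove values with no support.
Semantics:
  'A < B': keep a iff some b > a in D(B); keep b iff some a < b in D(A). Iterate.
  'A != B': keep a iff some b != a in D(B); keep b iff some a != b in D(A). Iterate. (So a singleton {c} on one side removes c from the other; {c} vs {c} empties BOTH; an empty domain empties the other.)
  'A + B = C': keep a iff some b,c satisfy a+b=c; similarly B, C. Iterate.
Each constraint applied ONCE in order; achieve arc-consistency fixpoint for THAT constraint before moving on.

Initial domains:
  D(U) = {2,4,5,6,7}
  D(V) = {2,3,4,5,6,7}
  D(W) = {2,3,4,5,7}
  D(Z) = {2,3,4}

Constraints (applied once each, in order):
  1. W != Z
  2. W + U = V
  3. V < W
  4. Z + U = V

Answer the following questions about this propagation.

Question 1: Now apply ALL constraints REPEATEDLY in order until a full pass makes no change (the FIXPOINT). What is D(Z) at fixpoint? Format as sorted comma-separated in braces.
pass 0 (initial): D(Z)={2,3,4}
pass 1: U {2,4,5,6,7}->{2}; V {2,3,4,5,6,7}->{4}; W {2,3,4,5,7}->{5}; Z {2,3,4}->{2}
pass 2: U {2}->{}; V {4}->{}; W {5}->{}; Z {2}->{}
pass 3: no change
Fixpoint after 3 passes: D(Z) = {}

Answer: {}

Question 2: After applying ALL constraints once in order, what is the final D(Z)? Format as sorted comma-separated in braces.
Answer: {2}

Derivation:
Constraint 1 (W != Z) on D(W)={2,3,4,5,7} D(Z)={2,3,4}: no change
Constraint 2 (W + U = V) on D(W)={2,3,4,5,7} D(U)={2,4,5,6,7} D(V)={2,3,4,5,6,7}: W {2,3,4,5,7}->{2,3,4,5}; U {2,4,5,6,7}->{2,4,5}; V {2,3,4,5,6,7}->{4,5,6,7}
Constraint 3 (V < W) on D(V)={4,5,6,7} D(W)={2,3,4,5}: V {4,5,6,7}->{4}; W {2,3,4,5}->{5}
Constraint 4 (Z + U = V) on D(Z)={2,3,4} D(U)={2,4,5} D(V)={4}: Z {2,3,4}->{2}; U {2,4,5}->{2}
So after all 4 constraints: D(Z) = {2}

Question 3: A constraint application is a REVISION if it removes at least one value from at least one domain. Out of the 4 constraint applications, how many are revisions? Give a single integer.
Constraint 1 (W != Z) on D(W)={2,3,4,5,7} D(Z)={2,3,4}: no change => not a revision
Constraint 2 (W + U = V) on D(W)={2,3,4,5,7} D(U)={2,4,5,6,7} D(V)={2,3,4,5,6,7}: W {2,3,4,5,7}->{2,3,4,5}; U {2,4,5,6,7}->{2,4,5}; V {2,3,4,5,6,7}->{4,5,6,7} => REVISION
Constraint 3 (V < W) on D(V)={4,5,6,7} D(W)={2,3,4,5}: V {4,5,6,7}->{4}; W {2,3,4,5}->{5} => REVISION
Constraint 4 (Z + U = V) on D(Z)={2,3,4} D(U)={2,4,5} D(V)={4}: Z {2,3,4}->{2}; U {2,4,5}->{2} => REVISION
Total revisions = 3

Answer: 3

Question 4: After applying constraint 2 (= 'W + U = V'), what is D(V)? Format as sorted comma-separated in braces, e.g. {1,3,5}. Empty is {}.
Answer: {4,5,6,7}

Derivation:
Constraint 1 (W != Z) on D(W)={2,3,4,5,7} D(Z)={2,3,4}: no change
Constraint 2 (W + U = V) on D(W)={2,3,4,5,7} D(U)={2,4,5,6,7} D(V)={2,3,4,5,6,7}: W {2,3,4,5,7}->{2,3,4,5}; U {2,4,5,6,7}->{2,4,5}; V {2,3,4,5,6,7}->{4,5,6,7}
So after constraint 2: D(V) = {4,5,6,7}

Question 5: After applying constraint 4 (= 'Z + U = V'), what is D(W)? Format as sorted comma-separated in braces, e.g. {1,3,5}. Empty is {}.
Answer: {5}

Derivation:
Constraint 1 (W != Z) on D(W)={2,3,4,5,7} D(Z)={2,3,4}: no change
Constraint 2 (W + U = V) on D(W)={2,3,4,5,7} D(U)={2,4,5,6,7} D(V)={2,3,4,5,6,7}: W {2,3,4,5,7}->{2,3,4,5}; U {2,4,5,6,7}->{2,4,5}; V {2,3,4,5,6,7}->{4,5,6,7}
Constraint 3 (V < W) on D(V)={4,5,6,7} D(W)={2,3,4,5}: V {4,5,6,7}->{4}; W {2,3,4,5}->{5}
Constraint 4 (Z + U = V) on D(Z)={2,3,4} D(U)={2,4,5} D(V)={4}: Z {2,3,4}->{2}; U {2,4,5}->{2}
So after constraint 4: D(W) = {5}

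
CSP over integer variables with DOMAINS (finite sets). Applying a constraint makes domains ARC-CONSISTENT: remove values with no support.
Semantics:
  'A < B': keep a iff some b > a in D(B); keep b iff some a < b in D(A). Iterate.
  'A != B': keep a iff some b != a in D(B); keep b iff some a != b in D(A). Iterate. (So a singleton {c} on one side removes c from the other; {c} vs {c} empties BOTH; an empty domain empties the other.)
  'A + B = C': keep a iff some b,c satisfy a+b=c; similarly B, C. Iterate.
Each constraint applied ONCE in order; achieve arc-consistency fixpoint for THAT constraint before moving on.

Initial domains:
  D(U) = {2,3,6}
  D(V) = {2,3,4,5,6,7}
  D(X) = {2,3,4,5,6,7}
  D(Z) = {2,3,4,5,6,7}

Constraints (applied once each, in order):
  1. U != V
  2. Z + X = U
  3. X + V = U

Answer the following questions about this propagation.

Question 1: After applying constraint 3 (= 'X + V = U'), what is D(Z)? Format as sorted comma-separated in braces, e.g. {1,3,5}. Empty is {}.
Constraint 1 (U != V) on D(U)={2,3,6} D(V)={2,3,4,5,6,7}: no change
Constraint 2 (Z + X = U) on D(Z)={2,3,4,5,6,7} D(X)={2,3,4,5,6,7} D(U)={2,3,6}: Z {2,3,4,5,6,7}->{2,3,4}; X {2,3,4,5,6,7}->{2,3,4}; U {2,3,6}->{6}
Constraint 3 (X + V = U) on D(X)={2,3,4} D(V)={2,3,4,5,6,7} D(U)={6}: V {2,3,4,5,6,7}->{2,3,4}
So after constraint 3: D(Z) = {2,3,4}

Answer: {2,3,4}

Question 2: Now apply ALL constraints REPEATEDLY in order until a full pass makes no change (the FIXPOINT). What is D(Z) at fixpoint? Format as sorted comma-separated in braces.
pass 0 (initial): D(Z)={2,3,4,5,6,7}
pass 1: U {2,3,6}->{6}; V {2,3,4,5,6,7}->{2,3,4}; X {2,3,4,5,6,7}->{2,3,4}; Z {2,3,4,5,6,7}->{2,3,4}
pass 2: no change
Fixpoint after 2 passes: D(Z) = {2,3,4}

Answer: {2,3,4}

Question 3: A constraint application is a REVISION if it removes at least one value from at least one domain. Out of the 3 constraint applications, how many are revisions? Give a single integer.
Constraint 1 (U != V) on D(U)={2,3,6} D(V)={2,3,4,5,6,7}: no change => not a revision
Constraint 2 (Z + X = U) on D(Z)={2,3,4,5,6,7} D(X)={2,3,4,5,6,7} D(U)={2,3,6}: Z {2,3,4,5,6,7}->{2,3,4}; X {2,3,4,5,6,7}->{2,3,4}; U {2,3,6}->{6} => REVISION
Constraint 3 (X + V = U) on D(X)={2,3,4} D(V)={2,3,4,5,6,7} D(U)={6}: V {2,3,4,5,6,7}->{2,3,4} => REVISION
Total revisions = 2

Answer: 2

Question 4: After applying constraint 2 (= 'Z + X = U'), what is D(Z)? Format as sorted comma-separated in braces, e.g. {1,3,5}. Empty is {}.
Constraint 1 (U != V) on D(U)={2,3,6} D(V)={2,3,4,5,6,7}: no change
Constraint 2 (Z + X = U) on D(Z)={2,3,4,5,6,7} D(X)={2,3,4,5,6,7} D(U)={2,3,6}: Z {2,3,4,5,6,7}->{2,3,4}; X {2,3,4,5,6,7}->{2,3,4}; U {2,3,6}->{6}
So after constraint 2: D(Z) = {2,3,4}

Answer: {2,3,4}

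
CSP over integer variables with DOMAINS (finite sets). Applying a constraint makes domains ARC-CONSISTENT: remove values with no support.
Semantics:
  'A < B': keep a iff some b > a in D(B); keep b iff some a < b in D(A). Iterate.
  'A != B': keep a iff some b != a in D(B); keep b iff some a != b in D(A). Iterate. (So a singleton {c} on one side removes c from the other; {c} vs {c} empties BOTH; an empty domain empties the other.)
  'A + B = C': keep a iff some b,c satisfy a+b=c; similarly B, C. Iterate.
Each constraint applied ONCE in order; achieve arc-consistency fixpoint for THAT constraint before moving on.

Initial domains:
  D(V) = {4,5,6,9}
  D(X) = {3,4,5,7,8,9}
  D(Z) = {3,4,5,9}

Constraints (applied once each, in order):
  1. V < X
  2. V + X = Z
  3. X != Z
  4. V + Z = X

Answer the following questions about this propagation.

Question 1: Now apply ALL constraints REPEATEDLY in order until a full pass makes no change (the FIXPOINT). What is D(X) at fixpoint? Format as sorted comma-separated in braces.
Answer: {}

Derivation:
pass 0 (initial): D(X)={3,4,5,7,8,9}
pass 1: V {4,5,6,9}->{}; X {3,4,5,7,8,9}->{}; Z {3,4,5,9}->{}
pass 2: no change
Fixpoint after 2 passes: D(X) = {}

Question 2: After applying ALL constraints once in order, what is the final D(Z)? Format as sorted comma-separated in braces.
Answer: {}

Derivation:
Constraint 1 (V < X) on D(V)={4,5,6,9} D(X)={3,4,5,7,8,9}: V {4,5,6,9}->{4,5,6}; X {3,4,5,7,8,9}->{5,7,8,9}
Constraint 2 (V + X = Z) on D(V)={4,5,6} D(X)={5,7,8,9} D(Z)={3,4,5,9}: V {4,5,6}->{4}; X {5,7,8,9}->{5}; Z {3,4,5,9}->{9}
Constraint 3 (X != Z) on D(X)={5} D(Z)={9}: no change
Constraint 4 (V + Z = X) on D(V)={4} D(Z)={9} D(X)={5}: V {4}->{}; Z {9}->{}; X {5}->{}
So after all 4 constraints: D(Z) = {}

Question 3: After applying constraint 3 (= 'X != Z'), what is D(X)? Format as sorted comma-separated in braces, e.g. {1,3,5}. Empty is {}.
Constraint 1 (V < X) on D(V)={4,5,6,9} D(X)={3,4,5,7,8,9}: V {4,5,6,9}->{4,5,6}; X {3,4,5,7,8,9}->{5,7,8,9}
Constraint 2 (V + X = Z) on D(V)={4,5,6} D(X)={5,7,8,9} D(Z)={3,4,5,9}: V {4,5,6}->{4}; X {5,7,8,9}->{5}; Z {3,4,5,9}->{9}
Constraint 3 (X != Z) on D(X)={5} D(Z)={9}: no change
So after constraint 3: D(X) = {5}

Answer: {5}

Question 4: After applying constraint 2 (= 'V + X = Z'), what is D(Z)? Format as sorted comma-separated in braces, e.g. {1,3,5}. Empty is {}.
Constraint 1 (V < X) on D(V)={4,5,6,9} D(X)={3,4,5,7,8,9}: V {4,5,6,9}->{4,5,6}; X {3,4,5,7,8,9}->{5,7,8,9}
Constraint 2 (V + X = Z) on D(V)={4,5,6} D(X)={5,7,8,9} D(Z)={3,4,5,9}: V {4,5,6}->{4}; X {5,7,8,9}->{5}; Z {3,4,5,9}->{9}
So after constraint 2: D(Z) = {9}

Answer: {9}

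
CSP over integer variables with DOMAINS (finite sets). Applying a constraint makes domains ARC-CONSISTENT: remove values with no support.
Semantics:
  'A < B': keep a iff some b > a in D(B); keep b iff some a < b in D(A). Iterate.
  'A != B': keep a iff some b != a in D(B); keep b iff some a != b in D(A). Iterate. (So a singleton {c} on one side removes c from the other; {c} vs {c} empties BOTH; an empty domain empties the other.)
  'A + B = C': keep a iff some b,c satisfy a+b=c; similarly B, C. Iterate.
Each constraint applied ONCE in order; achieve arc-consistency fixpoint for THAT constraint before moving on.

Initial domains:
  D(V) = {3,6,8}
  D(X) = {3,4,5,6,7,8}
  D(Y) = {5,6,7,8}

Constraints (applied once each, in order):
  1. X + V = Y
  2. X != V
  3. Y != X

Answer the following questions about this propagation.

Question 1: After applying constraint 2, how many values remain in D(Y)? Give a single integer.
Constraint 1 (X + V = Y) on D(X)={3,4,5,6,7,8} D(V)={3,6,8} D(Y)={5,6,7,8}: X {3,4,5,6,7,8}->{3,4,5}; V {3,6,8}->{3}; Y {5,6,7,8}->{6,7,8}
Constraint 2 (X != V) on D(X)={3,4,5} D(V)={3}: X {3,4,5}->{4,5}
So after constraint 2: D(Y)={6,7,8}, size = 3

Answer: 3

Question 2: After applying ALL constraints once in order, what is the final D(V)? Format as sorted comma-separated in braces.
Constraint 1 (X + V = Y) on D(X)={3,4,5,6,7,8} D(V)={3,6,8} D(Y)={5,6,7,8}: X {3,4,5,6,7,8}->{3,4,5}; V {3,6,8}->{3}; Y {5,6,7,8}->{6,7,8}
Constraint 2 (X != V) on D(X)={3,4,5} D(V)={3}: X {3,4,5}->{4,5}
Constraint 3 (Y != X) on D(Y)={6,7,8} D(X)={4,5}: no change
So after all 3 constraints: D(V) = {3}

Answer: {3}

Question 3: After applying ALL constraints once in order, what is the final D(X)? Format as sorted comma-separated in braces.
Constraint 1 (X + V = Y) on D(X)={3,4,5,6,7,8} D(V)={3,6,8} D(Y)={5,6,7,8}: X {3,4,5,6,7,8}->{3,4,5}; V {3,6,8}->{3}; Y {5,6,7,8}->{6,7,8}
Constraint 2 (X != V) on D(X)={3,4,5} D(V)={3}: X {3,4,5}->{4,5}
Constraint 3 (Y != X) on D(Y)={6,7,8} D(X)={4,5}: no change
So after all 3 constraints: D(X) = {4,5}

Answer: {4,5}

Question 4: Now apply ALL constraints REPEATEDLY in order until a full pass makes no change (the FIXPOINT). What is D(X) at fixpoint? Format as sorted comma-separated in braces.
Answer: {4,5}

Derivation:
pass 0 (initial): D(X)={3,4,5,6,7,8}
pass 1: V {3,6,8}->{3}; X {3,4,5,6,7,8}->{4,5}; Y {5,6,7,8}->{6,7,8}
pass 2: Y {6,7,8}->{7,8}
pass 3: no change
Fixpoint after 3 passes: D(X) = {4,5}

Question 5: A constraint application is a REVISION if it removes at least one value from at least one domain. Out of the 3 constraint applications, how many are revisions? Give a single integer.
Constraint 1 (X + V = Y) on D(X)={3,4,5,6,7,8} D(V)={3,6,8} D(Y)={5,6,7,8}: X {3,4,5,6,7,8}->{3,4,5}; V {3,6,8}->{3}; Y {5,6,7,8}->{6,7,8} => REVISION
Constraint 2 (X != V) on D(X)={3,4,5} D(V)={3}: X {3,4,5}->{4,5} => REVISION
Constraint 3 (Y != X) on D(Y)={6,7,8} D(X)={4,5}: no change => not a revision
Total revisions = 2

Answer: 2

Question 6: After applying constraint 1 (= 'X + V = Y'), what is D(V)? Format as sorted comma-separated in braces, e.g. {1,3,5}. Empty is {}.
Constraint 1 (X + V = Y) on D(X)={3,4,5,6,7,8} D(V)={3,6,8} D(Y)={5,6,7,8}: X {3,4,5,6,7,8}->{3,4,5}; V {3,6,8}->{3}; Y {5,6,7,8}->{6,7,8}
So after constraint 1: D(V) = {3}

Answer: {3}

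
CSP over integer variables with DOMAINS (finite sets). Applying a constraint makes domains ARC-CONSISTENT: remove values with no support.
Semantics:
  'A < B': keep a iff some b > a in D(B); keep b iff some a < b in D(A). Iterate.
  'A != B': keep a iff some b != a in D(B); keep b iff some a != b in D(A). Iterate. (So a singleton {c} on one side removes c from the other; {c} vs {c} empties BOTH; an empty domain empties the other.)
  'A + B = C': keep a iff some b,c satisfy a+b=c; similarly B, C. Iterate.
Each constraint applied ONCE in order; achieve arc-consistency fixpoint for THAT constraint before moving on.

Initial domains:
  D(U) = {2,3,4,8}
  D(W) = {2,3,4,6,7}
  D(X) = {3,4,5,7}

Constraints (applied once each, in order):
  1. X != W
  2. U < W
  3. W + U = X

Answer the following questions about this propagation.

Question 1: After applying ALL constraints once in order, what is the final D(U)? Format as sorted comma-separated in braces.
Answer: {2,3,4}

Derivation:
Constraint 1 (X != W) on D(X)={3,4,5,7} D(W)={2,3,4,6,7}: no change
Constraint 2 (U < W) on D(U)={2,3,4,8} D(W)={2,3,4,6,7}: U {2,3,4,8}->{2,3,4}; W {2,3,4,6,7}->{3,4,6,7}
Constraint 3 (W + U = X) on D(W)={3,4,6,7} D(U)={2,3,4} D(X)={3,4,5,7}: W {3,4,6,7}->{3,4}; X {3,4,5,7}->{5,7}
So after all 3 constraints: D(U) = {2,3,4}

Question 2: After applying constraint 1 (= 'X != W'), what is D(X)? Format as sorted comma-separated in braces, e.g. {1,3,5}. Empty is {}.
Constraint 1 (X != W) on D(X)={3,4,5,7} D(W)={2,3,4,6,7}: no change
So after constraint 1: D(X) = {3,4,5,7}

Answer: {3,4,5,7}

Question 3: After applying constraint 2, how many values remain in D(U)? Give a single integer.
Answer: 3

Derivation:
Constraint 1 (X != W) on D(X)={3,4,5,7} D(W)={2,3,4,6,7}: no change
Constraint 2 (U < W) on D(U)={2,3,4,8} D(W)={2,3,4,6,7}: U {2,3,4,8}->{2,3,4}; W {2,3,4,6,7}->{3,4,6,7}
So after constraint 2: D(U)={2,3,4}, size = 3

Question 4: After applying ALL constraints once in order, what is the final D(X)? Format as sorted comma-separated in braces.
Answer: {5,7}

Derivation:
Constraint 1 (X != W) on D(X)={3,4,5,7} D(W)={2,3,4,6,7}: no change
Constraint 2 (U < W) on D(U)={2,3,4,8} D(W)={2,3,4,6,7}: U {2,3,4,8}->{2,3,4}; W {2,3,4,6,7}->{3,4,6,7}
Constraint 3 (W + U = X) on D(W)={3,4,6,7} D(U)={2,3,4} D(X)={3,4,5,7}: W {3,4,6,7}->{3,4}; X {3,4,5,7}->{5,7}
So after all 3 constraints: D(X) = {5,7}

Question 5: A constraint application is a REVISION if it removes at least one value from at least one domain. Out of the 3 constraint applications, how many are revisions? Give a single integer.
Constraint 1 (X != W) on D(X)={3,4,5,7} D(W)={2,3,4,6,7}: no change => not a revision
Constraint 2 (U < W) on D(U)={2,3,4,8} D(W)={2,3,4,6,7}: U {2,3,4,8}->{2,3,4}; W {2,3,4,6,7}->{3,4,6,7} => REVISION
Constraint 3 (W + U = X) on D(W)={3,4,6,7} D(U)={2,3,4} D(X)={3,4,5,7}: W {3,4,6,7}->{3,4}; X {3,4,5,7}->{5,7} => REVISION
Total revisions = 2

Answer: 2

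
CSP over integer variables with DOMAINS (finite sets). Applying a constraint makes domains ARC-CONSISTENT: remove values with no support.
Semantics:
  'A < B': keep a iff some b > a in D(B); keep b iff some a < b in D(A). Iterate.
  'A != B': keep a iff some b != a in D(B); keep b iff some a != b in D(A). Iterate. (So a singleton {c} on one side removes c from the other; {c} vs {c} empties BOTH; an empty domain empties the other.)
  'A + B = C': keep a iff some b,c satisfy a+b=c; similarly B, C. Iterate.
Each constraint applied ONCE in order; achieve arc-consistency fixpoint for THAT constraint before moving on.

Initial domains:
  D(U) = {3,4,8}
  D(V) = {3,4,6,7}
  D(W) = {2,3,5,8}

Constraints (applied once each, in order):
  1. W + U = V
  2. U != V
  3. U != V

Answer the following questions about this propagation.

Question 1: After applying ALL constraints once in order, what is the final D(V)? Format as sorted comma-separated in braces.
Answer: {6,7}

Derivation:
Constraint 1 (W + U = V) on D(W)={2,3,5,8} D(U)={3,4,8} D(V)={3,4,6,7}: W {2,3,5,8}->{2,3}; U {3,4,8}->{3,4}; V {3,4,6,7}->{6,7}
Constraint 2 (U != V) on D(U)={3,4} D(V)={6,7}: no change
Constraint 3 (U != V) on D(U)={3,4} D(V)={6,7}: no change
So after all 3 constraints: D(V) = {6,7}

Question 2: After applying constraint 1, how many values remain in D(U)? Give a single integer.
Answer: 2

Derivation:
Constraint 1 (W + U = V) on D(W)={2,3,5,8} D(U)={3,4,8} D(V)={3,4,6,7}: W {2,3,5,8}->{2,3}; U {3,4,8}->{3,4}; V {3,4,6,7}->{6,7}
So after constraint 1: D(U)={3,4}, size = 2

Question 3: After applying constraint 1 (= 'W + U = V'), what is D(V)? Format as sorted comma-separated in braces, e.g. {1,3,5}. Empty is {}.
Answer: {6,7}

Derivation:
Constraint 1 (W + U = V) on D(W)={2,3,5,8} D(U)={3,4,8} D(V)={3,4,6,7}: W {2,3,5,8}->{2,3}; U {3,4,8}->{3,4}; V {3,4,6,7}->{6,7}
So after constraint 1: D(V) = {6,7}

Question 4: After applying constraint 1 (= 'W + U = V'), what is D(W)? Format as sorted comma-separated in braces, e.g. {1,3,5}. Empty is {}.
Constraint 1 (W + U = V) on D(W)={2,3,5,8} D(U)={3,4,8} D(V)={3,4,6,7}: W {2,3,5,8}->{2,3}; U {3,4,8}->{3,4}; V {3,4,6,7}->{6,7}
So after constraint 1: D(W) = {2,3}

Answer: {2,3}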